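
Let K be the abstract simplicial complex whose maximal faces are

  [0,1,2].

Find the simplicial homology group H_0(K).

H_0 ≅ Z.

We work with the vertex ordering 0 < 1 < 2. The simplices of K, each written with vertices in increasing order, are:

  0-simplices (3): [0], [1], [2]
  1-simplices (3): [0,1], [0,2], [1,2]
  2-simplices (1): [0,1,2]

so the chain groups are C_0 ≅ Z^3, C_1 ≅ Z^3, C_2 ≅ Z^1.

The boundary map ∂_1: C_1 → C_0 maps an edge to its endpoints' difference, ∂[p,q] = q − p. For instance
  ∂[1,2] = [2] − [1].
As a 3×3 matrix over Z this has rank 2, with invariant factors (1,1).

Boundary ∂_2: C_2 → C_1 sends each 2-simplex [p,q,r] to [q,r] − [p,r] + [p,q]. For instance
  ∂[0,1,2] = [1,2] − [0,2] + [0,1].
As a 3×1 matrix over Z this has rank 1, with invariant factors (1).

Reading off H_k = ker ∂_k / im ∂_{k+1}:

  H_0: rank C_0 − rank ∂_1 = 3 − 2 = 1, and the invariant factors of ∂_1 are all 1, so H_0 ≅ Z.

(K is a triangulation of the 2-simplex.)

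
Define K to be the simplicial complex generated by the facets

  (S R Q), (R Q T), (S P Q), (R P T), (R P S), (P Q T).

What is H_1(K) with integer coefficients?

H_1 = 0.

Take the total order P < Q < R < S < T on the vertex set. Then K (dimension 2) consists of the simplices:

  0-simplices (5): P, Q, R, S, T
  1-simplices (9): PQ, PR, PS, PT, QR, QS, QT, RS, RT
  2-simplices (6): PQS, PQT, PRS, PRT, QRS, QRT

giving chain groups C_0 ≅ Z^5, C_1 ≅ Z^9, C_2 ≅ Z^6.

∂_1: C_1 → C_0 maps an edge to its endpoints' difference, ∂[p,q] = q − p.
The 5×9 boundary matrix has rank 4 and Smith normal form diag(1,1,1,1).

∂_2: C_2 → C_1 acts by ∂[p,q,r] = [q,r] − [p,r] + [p,q]. For instance
  ∂PRT = RT − PT + PR,
  ∂QRS = RS − QS + QR.
As a 9×6 matrix over Z this has rank 5, with invariant factors (1,1,1,1,1).

From H_k ≅ ker(∂_k) / im(∂_{k+1}) we obtain:

  H_1: rank ker ∂_1 − rank ∂_2 = (9 − 4) − 5 = 0, and the invariant factors of ∂_2 are all 1, so H_1 = 0.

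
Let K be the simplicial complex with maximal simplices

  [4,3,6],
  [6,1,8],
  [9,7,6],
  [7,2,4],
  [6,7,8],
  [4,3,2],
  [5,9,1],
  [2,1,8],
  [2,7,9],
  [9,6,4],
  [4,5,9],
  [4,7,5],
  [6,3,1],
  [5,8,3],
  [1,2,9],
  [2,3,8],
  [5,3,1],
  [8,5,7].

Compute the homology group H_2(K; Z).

H_2 ≅ 0.

Take the total order 1 < 2 < 3 < 4 < 5 < 6 < 7 < 8 < 9 on the vertex set. Then K (dimension 2) consists of the simplices:

  0-simplices (9): [1], [2], [3], [4], [5], [6], [7], [8], [9]
  1-simplices (27): (27 of them)
  2-simplices (18): [1,2,8], [1,2,9], [1,3,5], [1,3,6], [1,5,9], [1,6,8], [2,3,4], [2,3,8], [2,4,7], [2,7,9], [3,4,6], [3,5,8], [4,5,7], [4,5,9], [4,6,9], [5,7,8], [6,7,8], [6,7,9]

giving chain groups C_0 ≅ Z^9, C_1 ≅ Z^27, C_2 ≅ Z^18.

The boundary map ∂_1: C_1 → C_0 sends each edge [p,q] (with p < q) to q − p.
The 9×27 boundary matrix has rank 8 and Smith normal form diag(1,1,1,1,1,1,1,1).

Boundary ∂_2: C_2 → C_1 sends each 2-simplex [p,q,r] to [q,r] − [p,r] + [p,q]. For instance
  ∂[2,3,4] = [3,4] − [2,4] + [2,3],
  ∂[2,7,9] = [7,9] − [2,9] + [2,7].
The resulting 27×18 matrix has rank 18, and its Smith normal form has invariant factors (1,1,1,1,1,1,1,1,1,1,1,1,1,1,1,1,1,2).

Computing H_k = (kernel of ∂_k) / (image of ∂_{k+1}):

  H_2: rank ker ∂_2 − rank ∂_3 = (18 − 18) − 0 = 0, and there is no ∂_3, so H_2 ≅ 0.

(K is a triangulation of the Klein bottle.)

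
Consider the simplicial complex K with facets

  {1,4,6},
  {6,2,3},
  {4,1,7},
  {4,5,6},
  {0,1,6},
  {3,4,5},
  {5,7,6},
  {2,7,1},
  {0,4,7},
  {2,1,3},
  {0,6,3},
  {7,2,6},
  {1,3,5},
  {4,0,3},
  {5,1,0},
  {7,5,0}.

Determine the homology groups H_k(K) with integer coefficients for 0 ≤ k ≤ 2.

Order the vertices as 0 < 1 < 2 < 3 < 4 < 5 < 6 < 7. Listing each simplex with vertices in this order, K has dimension 2 with simplices:

  0-simplices (8): [0], [1], [2], [3], [4], [5], [6], [7]
  1-simplices (24): (24 of them)
  2-simplices (16): [0,1,5], [0,1,6], [0,3,4], [0,3,6], [0,4,7], [0,5,7], [1,2,3], [1,2,7], [1,3,5], [1,4,6], [1,4,7], [2,3,6], [2,6,7], [3,4,5], [4,5,6], [5,6,7]

Hence C_0 ≅ Z^8, C_1 ≅ Z^24, C_2 ≅ Z^16.

∂_1: C_1 → C_0 is given by ∂[p,q] = [q] − [p]. For instance
  ∂[0,7] = [7] − [0].
As a 8×24 matrix over Z this has rank 7, with invariant factors (1,1,1,1,1,1,1).

The boundary map ∂_2: C_2 → C_1 sends each 2-simplex [p,q,r] to [q,r] − [p,r] + [p,q]. For instance
  ∂[0,3,4] = [3,4] − [0,4] + [0,3],
  ∂[5,6,7] = [6,7] − [5,7] + [5,6].
The 24×16 boundary matrix has rank 15 and Smith normal form diag(1,1,1,1,1,1,1,1,1,1,1,1,1,1,1).

Reading off H_k = ker ∂_k / im ∂_{k+1}:

  H_0: rank C_0 − rank ∂_1 = 8 − 7 = 1, and the invariant factors of ∂_1 are all 1, so H_0 ≅ Z.
  H_1: rank ker ∂_1 − rank ∂_2 = (24 − 7) − 15 = 2, and the invariant factors of ∂_2 are all 1, so H_1 ≅ Z^2.
  H_2: rank ker ∂_2 − rank ∂_3 = (16 − 15) − 0 = 1, and there is no ∂_3, so H_2 ≅ Z.

(K is a triangulation of the torus T^2.)

H_0 = Z,  H_1 = Z^2,  H_2 = Z.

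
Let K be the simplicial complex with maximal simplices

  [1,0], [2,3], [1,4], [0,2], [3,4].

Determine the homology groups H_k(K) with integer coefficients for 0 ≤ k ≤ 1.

H_0 ≅ Z,  H_1 ≅ Z.

K has 5 vertices, 5 edges.
rank ∂_0 = 0, rank ∂_1 = 4 ⇒ b_0 = 5 − 0 − 4 = 1; all invariant factors of ∂_1 are 1 so no torsion. So H_0 = Z.
rank ∂_1 = 4, rank ∂_2 = 0 ⇒ b_1 = 5 − 4 − 0 = 1. So H_1 = Z.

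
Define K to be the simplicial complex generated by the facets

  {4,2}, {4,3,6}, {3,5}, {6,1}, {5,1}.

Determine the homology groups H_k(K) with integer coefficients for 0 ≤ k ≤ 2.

We work with the vertex ordering 1 < 2 < 3 < 4 < 5 < 6. The simplices of K, each written with vertices in increasing order, are:

  0-simplices (6): [1], [2], [3], [4], [5], [6]
  1-simplices (7): [1,5], [1,6], [2,4], [3,4], [3,5], [3,6], [4,6]
  2-simplices (1): [3,4,6]

giving chain groups C_0 ≅ Z^6, C_1 ≅ Z^7, C_2 ≅ Z^1.

The boundary map ∂_1: C_1 → C_0 maps an edge to its endpoints' difference, ∂[p,q] = q − p.
This gives a 6×7 integer matrix of rank 5; reducing to Smith normal form yields diagonal entries (1,1,1,1,1).

Boundary ∂_2: C_2 → C_1 maps a triangle to the signed sum of its edges. For instance
  ∂[3,4,6] = [4,6] − [3,6] + [3,4].
The 7×1 boundary matrix has rank 1 and Smith normal form diag(1).

Computing H_k = (kernel of ∂_k) / (image of ∂_{k+1}):

  H_0: rank C_0 − rank ∂_1 = 6 − 5 = 1, and the invariant factors of ∂_1 are all 1, so H_0 = Z.
  H_1: rank ker ∂_1 − rank ∂_2 = (7 − 5) − 1 = 1, and the invariant factors of ∂_2 are all 1, so H_1 = Z.
  H_2: rank ker ∂_2 − rank ∂_3 = (1 − 1) − 0 = 0, and there is no ∂_3, so H_2 = 0.

H_0 ≅ Z,  H_1 ≅ Z,  H_2 = 0.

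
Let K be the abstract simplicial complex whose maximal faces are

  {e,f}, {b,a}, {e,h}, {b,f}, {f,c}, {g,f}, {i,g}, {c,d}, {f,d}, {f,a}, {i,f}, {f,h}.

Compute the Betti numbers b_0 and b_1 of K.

We work with the vertex ordering a < b < c < d < e < f < g < h < i. The simplices of K, each written with vertices in increasing order, are:

  0-simplices (9): a, b, c, d, e, f, g, h, i
  1-simplices (12): ab, af, bf, cd, cf, df, ef, eh, fg, fh, fi, gi

Hence C_0 ≅ Z^9, C_1 ≅ Z^12.

Boundary ∂_1: C_1 → C_0 is given by ∂[p,q] = [q] − [p].
As a 9×12 matrix over Z this has rank 8, with invariant factors (1,1,1,1,1,1,1,1).

Computing H_k = (kernel of ∂_k) / (image of ∂_{k+1}):

  H_0: rank C_0 − rank ∂_1 = 9 − 8 = 1, and the invariant factors of ∂_1 are all 1, so H_0 ≅ Z.
  H_1: rank ker ∂_1 − rank ∂_2 = (12 − 8) − 0 = 4, and there is no ∂_2, so H_1 ≅ Z^4.

Hence the Betti numbers are b_0 = 1, b_1 = 4.

b_0 = 1, b_1 = 4.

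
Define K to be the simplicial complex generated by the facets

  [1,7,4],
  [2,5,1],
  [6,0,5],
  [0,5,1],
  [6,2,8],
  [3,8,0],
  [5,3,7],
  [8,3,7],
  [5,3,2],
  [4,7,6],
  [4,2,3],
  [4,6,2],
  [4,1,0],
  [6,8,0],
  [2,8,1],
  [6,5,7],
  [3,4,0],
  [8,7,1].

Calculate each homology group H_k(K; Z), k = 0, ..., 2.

Take the total order 0 < 1 < 2 < 3 < 4 < 5 < 6 < 7 < 8 on the vertex set. Then K (dimension 2) consists of the simplices:

  0-simplices (9): [0], [1], [2], [3], [4], [5], [6], [7], [8]
  1-simplices (27): (27 of them)
  2-simplices (18): [0,1,4], [0,1,5], [0,3,4], [0,3,8], [0,5,6], [0,6,8], [1,2,5], [1,2,8], [1,4,7], [1,7,8], [2,3,4], [2,3,5], [2,4,6], [2,6,8], [3,5,7], [3,7,8], [4,6,7], [5,6,7]

so the chain groups are C_0 ≅ Z^9, C_1 ≅ Z^27, C_2 ≅ Z^18.

Boundary ∂_1: C_1 → C_0 maps an edge to its endpoints' difference, ∂[p,q] = q − p.
This gives a 9×27 integer matrix of rank 8; reducing to Smith normal form yields diagonal entries (1,1,1,1,1,1,1,1).

∂_2: C_2 → C_1 sends each 2-simplex [p,q,r] to [q,r] − [p,r] + [p,q]. For instance
  ∂[1,2,5] = [2,5] − [1,5] + [1,2],
  ∂[0,3,8] = [3,8] − [0,8] + [0,3].
This gives a 27×18 integer matrix of rank 17; reducing to Smith normal form yields diagonal entries (1,1,1,1,1,1,1,1,1,1,1,1,1,1,1,1,1).

Computing H_k = (kernel of ∂_k) / (image of ∂_{k+1}):

  H_0: rank C_0 − rank ∂_1 = 9 − 8 = 1, and the invariant factors of ∂_1 are all 1, so H_0 = Z.
  H_1: rank ker ∂_1 − rank ∂_2 = (27 − 8) − 17 = 2, and the invariant factors of ∂_2 are all 1, so H_1 = Z^2.
  H_2: rank ker ∂_2 − rank ∂_3 = (18 − 17) − 0 = 1, and there is no ∂_3, so H_2 = Z.

(K is a triangulation of the torus T^2.)

H_0 ≅ Z,  H_1 ≅ Z^2,  H_2 ≅ Z.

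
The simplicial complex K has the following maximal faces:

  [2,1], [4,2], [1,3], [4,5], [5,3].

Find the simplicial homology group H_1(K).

H_1 = Z.

K has 5 vertices, 5 edges.
rank ∂_1 = 4, rank ∂_2 = 0 ⇒ b_1 = 5 − 4 − 0 = 1. So H_1 ≅ Z.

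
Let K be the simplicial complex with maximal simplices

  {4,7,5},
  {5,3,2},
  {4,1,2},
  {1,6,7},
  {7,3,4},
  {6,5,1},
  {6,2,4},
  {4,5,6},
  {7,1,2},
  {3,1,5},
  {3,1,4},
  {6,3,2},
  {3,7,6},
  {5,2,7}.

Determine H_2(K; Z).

H_2 = Z.

K has 7 vertices, 21 edges, 14 triangles.
rank ∂_2 = 13, rank ∂_3 = 0 ⇒ b_2 = 14 − 13 − 0 = 1. So H_2 = Z.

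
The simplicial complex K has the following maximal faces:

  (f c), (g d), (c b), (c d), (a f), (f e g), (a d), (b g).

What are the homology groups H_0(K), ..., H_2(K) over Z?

H_0 ≅ Z,  H_1 ≅ Z^3,  H_2 = 0.

Take the total order a < b < c < d < e < f < g on the vertex set. Then K (dimension 2) consists of the simplices:

  0-simplices (7): a, b, c, d, e, f, g
  1-simplices (10): ad, af, bc, bg, cd, cf, dg, ef, eg, fg
  2-simplices (1): efg

Hence C_0 ≅ Z^7, C_1 ≅ Z^10, C_2 ≅ Z^1.

The boundary map ∂_1: C_1 → C_0 maps an edge to its endpoints' difference, ∂[p,q] = q − p. For instance
  ∂bc = c − b.
This gives a 7×10 integer matrix of rank 6; reducing to Smith normal form yields diagonal entries (1,1,1,1,1,1).

The boundary map ∂_2: C_2 → C_1 sends each 2-simplex [p,q,r] to [q,r] − [p,r] + [p,q]. For instance
  ∂efg = fg − eg + ef.
The 10×1 boundary matrix has rank 1 and Smith normal form diag(1).

From H_k ≅ ker(∂_k) / im(∂_{k+1}) we obtain:

  H_0: rank C_0 − rank ∂_1 = 7 − 6 = 1, and the invariant factors of ∂_1 are all 1, so H_0 = Z.
  H_1: rank ker ∂_1 − rank ∂_2 = (10 − 6) − 1 = 3, and the invariant factors of ∂_2 are all 1, so H_1 = Z^3.
  H_2: rank ker ∂_2 − rank ∂_3 = (1 − 1) − 0 = 0, and there is no ∂_3, so H_2 = 0.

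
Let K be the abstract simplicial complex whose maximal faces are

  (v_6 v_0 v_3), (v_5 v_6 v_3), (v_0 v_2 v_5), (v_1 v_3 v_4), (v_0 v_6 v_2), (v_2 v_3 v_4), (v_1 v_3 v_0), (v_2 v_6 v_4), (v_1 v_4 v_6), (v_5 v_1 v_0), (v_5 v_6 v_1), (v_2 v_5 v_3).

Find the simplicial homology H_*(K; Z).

We work with the vertex ordering v_0 < v_1 < v_2 < v_3 < v_4 < v_5 < v_6. The simplices of K, each written with vertices in increasing order, are:

  0-simplices (7): [v_0], [v_1], [v_2], [v_3], [v_4], [v_5], [v_6]
  1-simplices (18): (18 of them)
  2-simplices (12): (12 of them)

Hence C_0 ≅ Z^7, C_1 ≅ Z^18, C_2 ≅ Z^12.

Boundary ∂_1: C_1 → C_0 sends each edge [p,q] (with p < q) to q − p.
The 7×18 boundary matrix has rank 6 and Smith normal form diag(1,1,1,1,1,1).

The boundary map ∂_2: C_2 → C_1 maps a triangle to the signed sum of its edges. For instance
  ∂[v_2,v_3,v_4] = [v_3,v_4] − [v_2,v_4] + [v_2,v_3],
  ∂[v_0,v_2,v_6] = [v_2,v_6] − [v_0,v_6] + [v_0,v_2].
This gives a 18×12 integer matrix of rank 12; reducing to Smith normal form yields diagonal entries (1,1,1,1,1,1,1,1,1,1,1,2).

Computing H_k = (kernel of ∂_k) / (image of ∂_{k+1}):

  H_0: rank C_0 − rank ∂_1 = 7 − 6 = 1, and the invariant factors of ∂_1 are all 1, so H_0 ≅ Z.
  H_1: rank ker ∂_1 − rank ∂_2 = (18 − 6) − 12 = 0, and ∂_2 has invariant factor 2 > 1, so H_1 ≅ Z/2.
  H_2: rank ker ∂_2 − rank ∂_3 = (12 − 12) − 0 = 0, and there is no ∂_3, so H_2 ≅ 0.

H_0 = Z,  H_1 = Z/2,  H_2 = 0.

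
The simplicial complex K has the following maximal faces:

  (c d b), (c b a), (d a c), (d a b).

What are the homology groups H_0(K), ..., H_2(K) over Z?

Fix the vertex order a < b < c < d and write every simplex with vertices in increasing order. Then dim K = 2 and the simplices of K are:

  0-simplices (4): a, b, c, d
  1-simplices (6): ab, ac, ad, bc, bd, cd
  2-simplices (4): abc, abd, acd, bcd

giving chain groups C_0 ≅ Z^4, C_1 ≅ Z^6, C_2 ≅ Z^4.

∂_1: C_1 → C_0 is given by ∂[p,q] = [q] − [p].
The 4×6 boundary matrix has rank 3 and Smith normal form diag(1,1,1).

The boundary map ∂_2: C_2 → C_1 maps a triangle to the signed sum of its edges. For instance
  ∂abd = bd − ad + ab,
  ∂bcd = cd − bd + bc.
This gives a 6×4 integer matrix of rank 3; reducing to Smith normal form yields diagonal entries (1,1,1).

Computing H_k = (kernel of ∂_k) / (image of ∂_{k+1}):

  H_0: rank C_0 − rank ∂_1 = 4 − 3 = 1, and the invariant factors of ∂_1 are all 1, so H_0 ≅ Z.
  H_1: rank ker ∂_1 − rank ∂_2 = (6 − 3) − 3 = 0, and the invariant factors of ∂_2 are all 1, so H_1 ≅ 0.
  H_2: rank ker ∂_2 − rank ∂_3 = (4 − 3) − 0 = 1, and there is no ∂_3, so H_2 ≅ Z.

H_0 ≅ Z,  H_1 = 0,  H_2 ≅ Z.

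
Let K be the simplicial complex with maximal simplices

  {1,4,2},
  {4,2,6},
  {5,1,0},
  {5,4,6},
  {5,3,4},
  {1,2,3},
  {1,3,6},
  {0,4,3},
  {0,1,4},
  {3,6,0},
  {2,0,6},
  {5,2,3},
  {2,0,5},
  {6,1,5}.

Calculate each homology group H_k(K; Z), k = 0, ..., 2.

Take the total order 0 < 1 < 2 < 3 < 4 < 5 < 6 on the vertex set. Then K (dimension 2) consists of the simplices:

  0-simplices (7): [0], [1], [2], [3], [4], [5], [6]
  1-simplices (21): [0,1], [0,2], [0,3], [0,4], [0,5], [0,6], [1,2], [1,3], [1,4], [1,5], [1,6], [2,3], [2,4], [2,5], [2,6], [3,4], [3,5], [3,6], [4,5], [4,6], [5,6]
  2-simplices (14): [0,1,4], [0,1,5], [0,2,5], [0,2,6], [0,3,4], [0,3,6], [1,2,3], [1,2,4], [1,3,6], [1,5,6], [2,3,5], [2,4,6], [3,4,5], [4,5,6]

giving chain groups C_0 ≅ Z^7, C_1 ≅ Z^21, C_2 ≅ Z^14.

Boundary ∂_1: C_1 → C_0 is given by ∂[p,q] = [q] − [p]. For instance
  ∂[0,3] = [3] − [0].
The 7×21 boundary matrix has rank 6 and Smith normal form diag(1,1,1,1,1,1).

The boundary map ∂_2: C_2 → C_1 sends each 2-simplex [p,q,r] to [q,r] − [p,r] + [p,q]. For instance
  ∂[0,3,6] = [3,6] − [0,6] + [0,3],
  ∂[0,1,5] = [1,5] − [0,5] + [0,1].
The resulting 21×14 matrix has rank 13, and its Smith normal form has invariant factors (1,1,1,1,1,1,1,1,1,1,1,1,1).

Reading off H_k = ker ∂_k / im ∂_{k+1}:

  H_0: rank C_0 − rank ∂_1 = 7 − 6 = 1, and the invariant factors of ∂_1 are all 1, so H_0 = Z.
  H_1: rank ker ∂_1 − rank ∂_2 = (21 − 6) − 13 = 2, and the invariant factors of ∂_2 are all 1, so H_1 = Z^2.
  H_2: rank ker ∂_2 − rank ∂_3 = (14 − 13) − 0 = 1, and there is no ∂_3, so H_2 = Z.

As a check, the Euler characteristic is 7 − 21 + 14 = 0, which agrees with 1 − 2 + 1 = 0.

H_0 = Z,  H_1 = Z^2,  H_2 = Z.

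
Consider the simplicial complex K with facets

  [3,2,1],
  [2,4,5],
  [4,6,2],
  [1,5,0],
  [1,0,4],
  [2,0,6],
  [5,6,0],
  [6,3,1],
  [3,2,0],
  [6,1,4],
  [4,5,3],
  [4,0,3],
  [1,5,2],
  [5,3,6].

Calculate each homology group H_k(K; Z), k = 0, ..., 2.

H_0 ≅ Z,  H_1 ≅ Z^2,  H_2 ≅ Z.

K has 7 vertices, 21 edges, 14 triangles.
rank ∂_0 = 0, rank ∂_1 = 6 ⇒ b_0 = 7 − 0 − 6 = 1; all invariant factors of ∂_1 are 1 so no torsion. So H_0 = Z.
rank ∂_1 = 6, rank ∂_2 = 13 ⇒ b_1 = 21 − 6 − 13 = 2; all invariant factors of ∂_2 are 1 so no torsion. So H_1 = Z^2.
rank ∂_2 = 13, rank ∂_3 = 0 ⇒ b_2 = 14 − 13 − 0 = 1. So H_2 = Z.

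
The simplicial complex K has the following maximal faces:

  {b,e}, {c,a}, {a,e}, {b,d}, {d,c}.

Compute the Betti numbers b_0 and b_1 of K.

Fix the vertex order a < b < c < d < e and write every simplex with vertices in increasing order. Then dim K = 1 and the simplices of K are:

  0-simplices (5): a, b, c, d, e
  1-simplices (5): ac, ae, bd, be, cd

Hence C_0 ≅ Z^5, C_1 ≅ Z^5.

The boundary map ∂_1: C_1 → C_0 is given by ∂[p,q] = [q] − [p].
The resulting 5×5 matrix has rank 4, and its Smith normal form has invariant factors (1,1,1,1).

Reading off H_k = ker ∂_k / im ∂_{k+1}:

  H_0: rank C_0 − rank ∂_1 = 5 − 4 = 1, and the invariant factors of ∂_1 are all 1, so H_0 = Z.
  H_1: rank ker ∂_1 − rank ∂_2 = (5 − 4) − 0 = 1, and there is no ∂_2, so H_1 = Z.

As a check, the Euler characteristic is 5 − 5 = 0, which agrees with 1 − 1 = 0.
(K is a triangulation of the circle S^1.)

Hence the Betti numbers are b_0 = 1, b_1 = 1.

b_0 = 1, b_1 = 1.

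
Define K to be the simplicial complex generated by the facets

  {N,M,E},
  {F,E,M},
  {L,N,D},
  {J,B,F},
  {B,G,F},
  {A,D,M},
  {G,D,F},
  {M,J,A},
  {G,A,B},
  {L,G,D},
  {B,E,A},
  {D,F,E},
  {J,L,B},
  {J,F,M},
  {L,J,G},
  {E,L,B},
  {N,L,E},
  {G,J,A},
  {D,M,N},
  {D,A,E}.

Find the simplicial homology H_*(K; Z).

We work with the vertex ordering A < B < D < E < F < G < J < L < M < N. The simplices of K, each written with vertices in increasing order, are:

  0-simplices (10): A, B, D, E, F, G, J, L, M, N
  1-simplices (30): AB, AD, AE, AG, AJ, AM, BE, BF, BG, BJ, BL, DE, DF, DG, DL, DM, DN, EF, EL, EM, EN, FG, FJ, FM, GJ, GL, JL, JM, LN, MN
  2-simplices (20): ABE, ABG, ADE, ADM, AGJ, AJM, BEL, BFG, BFJ, BJL, DEF, DFG, DGL, DLN, DMN, EFM, ELN, EMN, FJM, GJL

so the chain groups are C_0 ≅ Z^10, C_1 ≅ Z^30, C_2 ≅ Z^20.

The boundary map ∂_1: C_1 → C_0 maps an edge to its endpoints' difference, ∂[p,q] = q − p. For instance
  ∂GJ = J − G.
The 10×30 boundary matrix has rank 9 and Smith normal form diag(1,1,1,1,1,1,1,1,1).

Boundary ∂_2: C_2 → C_1 maps a triangle to the signed sum of its edges. For instance
  ∂BFJ = FJ − BJ + BF,
  ∂ELN = LN − EN + EL.
As a 30×20 matrix over Z this has rank 20, with invariant factors (1,1,1,1,1,1,1,1,1,1,1,1,1,1,1,1,1,1,1,2).

From H_k ≅ ker(∂_k) / im(∂_{k+1}) we obtain:

  H_0: rank C_0 − rank ∂_1 = 10 − 9 = 1, and the invariant factors of ∂_1 are all 1, so H_0 = Z.
  H_1: rank ker ∂_1 − rank ∂_2 = (30 − 9) − 20 = 1, and ∂_2 has invariant factor 2 > 1, so H_1 = Z ⊕ Z/2.
  H_2: rank ker ∂_2 − rank ∂_3 = (20 − 20) − 0 = 0, and there is no ∂_3, so H_2 = 0.

(K is a triangulation of the Klein bottle.)

H_0 ≅ Z,  H_1 ≅ Z ⊕ Z/2,  H_2 = 0.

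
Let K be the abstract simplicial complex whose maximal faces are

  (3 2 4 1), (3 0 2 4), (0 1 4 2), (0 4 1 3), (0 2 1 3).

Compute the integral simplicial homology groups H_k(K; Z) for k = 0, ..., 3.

H_0 = Z,  H_1 = 0,  H_2 = 0,  H_3 = Z.

Fix the vertex order 0 < 1 < 2 < 3 < 4 and write every simplex with vertices in increasing order. Then dim K = 3 and the simplices of K are:

  0-simplices (5): [0], [1], [2], [3], [4]
  1-simplices (10): [0,1], [0,2], [0,3], [0,4], [1,2], [1,3], [1,4], [2,3], [2,4], [3,4]
  2-simplices (10): [0,1,2], [0,1,3], [0,1,4], [0,2,3], [0,2,4], [0,3,4], [1,2,3], [1,2,4], [1,3,4], [2,3,4]
  3-simplices (5): [0,1,2,3], [0,1,2,4], [0,1,3,4], [0,2,3,4], [1,2,3,4]

Hence C_0 ≅ Z^5, C_1 ≅ Z^10, C_2 ≅ Z^10, C_3 ≅ Z^5.

The boundary map ∂_1: C_1 → C_0 is given by ∂[p,q] = [q] − [p].
This gives a 5×10 integer matrix of rank 4; reducing to Smith normal form yields diagonal entries (1,1,1,1).

∂_2: C_2 → C_1 sends each 2-simplex [p,q,r] to [q,r] − [p,r] + [p,q]. For instance
  ∂[1,2,3] = [2,3] − [1,3] + [1,2],
  ∂[0,1,4] = [1,4] − [0,4] + [0,1].
The 10×10 boundary matrix has rank 6 and Smith normal form diag(1,1,1,1,1,1).

The boundary map ∂_3: C_3 → C_2 sends each 3-simplex σ to the alternating sum Σ_i (−1)^i (σ with its i-th vertex removed). For instance
  ∂[1,2,3,4] = [2,3,4] − [1,3,4] + [1,2,4] − [1,2,3],
  ∂[0,2,3,4] = [2,3,4] − [0,3,4] + [0,2,4] − [0,2,3].
This gives a 10×5 integer matrix of rank 4; reducing to Smith normal form yields diagonal entries (1,1,1,1).

Now H_k = ker ∂_k / im ∂_{k+1}, so:

  H_0: rank C_0 − rank ∂_1 = 5 − 4 = 1, and the invariant factors of ∂_1 are all 1, so H_0 ≅ Z.
  H_1: rank ker ∂_1 − rank ∂_2 = (10 − 4) − 6 = 0, and the invariant factors of ∂_2 are all 1, so H_1 ≅ 0.
  H_2: rank ker ∂_2 − rank ∂_3 = (10 − 6) − 4 = 0, and the invariant factors of ∂_3 are all 1, so H_2 ≅ 0.
  H_3: rank ker ∂_3 − rank ∂_4 = (5 − 4) − 0 = 1, and there is no ∂_4, so H_3 ≅ Z.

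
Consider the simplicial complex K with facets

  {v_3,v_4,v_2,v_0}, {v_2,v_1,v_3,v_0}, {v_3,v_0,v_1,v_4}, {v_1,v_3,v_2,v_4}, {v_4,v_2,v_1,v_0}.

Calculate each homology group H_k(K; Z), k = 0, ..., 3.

H_0 = Z,  H_1 = 0,  H_2 = 0,  H_3 = Z.

Order the vertices as v_0 < v_1 < v_2 < v_3 < v_4. Listing each simplex with vertices in this order, K has dimension 3 with simplices:

  0-simplices (5): [v_0], [v_1], [v_2], [v_3], [v_4]
  1-simplices (10): [v_0,v_1], [v_0,v_2], [v_0,v_3], [v_0,v_4], [v_1,v_2], [v_1,v_3], [v_1,v_4], [v_2,v_3], [v_2,v_4], [v_3,v_4]
  2-simplices (10): [v_0,v_1,v_2], [v_0,v_1,v_3], [v_0,v_1,v_4], [v_0,v_2,v_3], [v_0,v_2,v_4], [v_0,v_3,v_4], [v_1,v_2,v_3], [v_1,v_2,v_4], [v_1,v_3,v_4], [v_2,v_3,v_4]
  3-simplices (5): [v_0,v_1,v_2,v_3], [v_0,v_1,v_2,v_4], [v_0,v_1,v_3,v_4], [v_0,v_2,v_3,v_4], [v_1,v_2,v_3,v_4]

so the chain groups are C_0 ≅ Z^5, C_1 ≅ Z^10, C_2 ≅ Z^10, C_3 ≅ Z^5.

Boundary ∂_1: C_1 → C_0 maps an edge to its endpoints' difference, ∂[p,q] = q − p.
The 5×10 boundary matrix has rank 4 and Smith normal form diag(1,1,1,1).

Boundary ∂_2: C_2 → C_1 sends each 2-simplex [p,q,r] to [q,r] − [p,r] + [p,q]. For instance
  ∂[v_1,v_2,v_4] = [v_2,v_4] − [v_1,v_4] + [v_1,v_2],
  ∂[v_0,v_1,v_3] = [v_1,v_3] − [v_0,v_3] + [v_0,v_1].
This gives a 10×10 integer matrix of rank 6; reducing to Smith normal form yields diagonal entries (1,1,1,1,1,1).

The boundary map ∂_3: C_3 → C_2 sends each 3-simplex σ to the alternating sum Σ_i (−1)^i (σ with its i-th vertex removed). For instance
  ∂[v_0,v_1,v_3,v_4] = [v_1,v_3,v_4] − [v_0,v_3,v_4] + [v_0,v_1,v_4] − [v_0,v_1,v_3],
  ∂[v_0,v_2,v_3,v_4] = [v_2,v_3,v_4] − [v_0,v_3,v_4] + [v_0,v_2,v_4] − [v_0,v_2,v_3].
The 10×5 boundary matrix has rank 4 and Smith normal form diag(1,1,1,1).

Reading off H_k = ker ∂_k / im ∂_{k+1}:

  H_0: rank C_0 − rank ∂_1 = 5 − 4 = 1, and the invariant factors of ∂_1 are all 1, so H_0 = Z.
  H_1: rank ker ∂_1 − rank ∂_2 = (10 − 4) − 6 = 0, and the invariant factors of ∂_2 are all 1, so H_1 = 0.
  H_2: rank ker ∂_2 − rank ∂_3 = (10 − 6) − 4 = 0, and the invariant factors of ∂_3 are all 1, so H_2 = 0.
  H_3: rank ker ∂_3 − rank ∂_4 = (5 − 4) − 0 = 1, and there is no ∂_4, so H_3 = Z.

As a check, the Euler characteristic is 5 − 10 + 10 − 5 = 0, which agrees with 1 − 0 + 0 − 1 = 0.
(K is a triangulation of the 3-sphere S^3.)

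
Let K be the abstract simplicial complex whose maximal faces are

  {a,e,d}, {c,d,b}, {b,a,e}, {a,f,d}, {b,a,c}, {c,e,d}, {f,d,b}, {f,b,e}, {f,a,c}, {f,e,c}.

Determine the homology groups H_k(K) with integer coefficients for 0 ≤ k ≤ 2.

Fix the vertex order a < b < c < d < e < f and write every simplex with vertices in increasing order. Then dim K = 2 and the simplices of K are:

  0-simplices (6): a, b, c, d, e, f
  1-simplices (15): ab, ac, ad, ae, af, bc, bd, be, bf, cd, ce, cf, de, df, ef
  2-simplices (10): abc, abe, acf, ade, adf, bcd, bdf, bef, cde, cef

Hence C_0 ≅ Z^6, C_1 ≅ Z^15, C_2 ≅ Z^10.

The boundary map ∂_1: C_1 → C_0 maps an edge to its endpoints' difference, ∂[p,q] = q − p.
As a 6×15 matrix over Z this has rank 5, with invariant factors (1,1,1,1,1).

∂_2: C_2 → C_1 maps a triangle to the signed sum of its edges. For instance
  ∂abe = be − ae + ab,
  ∂bef = ef − bf + be.
The resulting 15×10 matrix has rank 10, and its Smith normal form has invariant factors (1,1,1,1,1,1,1,1,1,2).

Reading off H_k = ker ∂_k / im ∂_{k+1}:

  H_0: rank C_0 − rank ∂_1 = 6 − 5 = 1, and the invariant factors of ∂_1 are all 1, so H_0 ≅ Z.
  H_1: rank ker ∂_1 − rank ∂_2 = (15 − 5) − 10 = 0, and ∂_2 has invariant factor 2 > 1, so H_1 ≅ Z/2.
  H_2: rank ker ∂_2 − rank ∂_3 = (10 − 10) − 0 = 0, and there is no ∂_3, so H_2 ≅ 0.

H_0 = Z,  H_1 = Z/2,  H_2 = 0.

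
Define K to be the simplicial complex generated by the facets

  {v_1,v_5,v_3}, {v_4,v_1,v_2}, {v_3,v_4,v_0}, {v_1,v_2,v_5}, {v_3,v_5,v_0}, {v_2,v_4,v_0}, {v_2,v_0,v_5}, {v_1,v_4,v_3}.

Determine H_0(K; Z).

H_0 ≅ Z.

Fix the vertex order v_0 < v_1 < v_2 < v_3 < v_4 < v_5 and write every simplex with vertices in increasing order. Then dim K = 2 and the simplices of K are:

  0-simplices (6): [v_0], [v_1], [v_2], [v_3], [v_4], [v_5]
  1-simplices (12): [v_0,v_2], [v_0,v_3], [v_0,v_4], [v_0,v_5], [v_1,v_2], [v_1,v_3], [v_1,v_4], [v_1,v_5], [v_2,v_4], [v_2,v_5], [v_3,v_4], [v_3,v_5]
  2-simplices (8): [v_0,v_2,v_4], [v_0,v_2,v_5], [v_0,v_3,v_4], [v_0,v_3,v_5], [v_1,v_2,v_4], [v_1,v_2,v_5], [v_1,v_3,v_4], [v_1,v_3,v_5]

giving chain groups C_0 ≅ Z^6, C_1 ≅ Z^12, C_2 ≅ Z^8.

∂_1: C_1 → C_0 maps an edge to its endpoints' difference, ∂[p,q] = q − p.
As a 6×12 matrix over Z this has rank 5, with invariant factors (1,1,1,1,1).

The boundary map ∂_2: C_2 → C_1 sends each 2-simplex [p,q,r] to [q,r] − [p,r] + [p,q]. For instance
  ∂[v_0,v_2,v_5] = [v_2,v_5] − [v_0,v_5] + [v_0,v_2],
  ∂[v_1,v_3,v_4] = [v_3,v_4] − [v_1,v_4] + [v_1,v_3].
The 12×8 boundary matrix has rank 7 and Smith normal form diag(1,1,1,1,1,1,1).

From H_k ≅ ker(∂_k) / im(∂_{k+1}) we obtain:

  H_0: rank C_0 − rank ∂_1 = 6 − 5 = 1, and the invariant factors of ∂_1 are all 1, so H_0 = Z.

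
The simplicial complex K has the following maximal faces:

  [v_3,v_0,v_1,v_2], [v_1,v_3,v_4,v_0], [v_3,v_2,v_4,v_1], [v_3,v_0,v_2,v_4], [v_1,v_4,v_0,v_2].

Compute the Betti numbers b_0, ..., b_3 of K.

Fix the vertex order v_0 < v_1 < v_2 < v_3 < v_4 and write every simplex with vertices in increasing order. Then dim K = 3 and the simplices of K are:

  0-simplices (5): [v_0], [v_1], [v_2], [v_3], [v_4]
  1-simplices (10): [v_0,v_1], [v_0,v_2], [v_0,v_3], [v_0,v_4], [v_1,v_2], [v_1,v_3], [v_1,v_4], [v_2,v_3], [v_2,v_4], [v_3,v_4]
  2-simplices (10): [v_0,v_1,v_2], [v_0,v_1,v_3], [v_0,v_1,v_4], [v_0,v_2,v_3], [v_0,v_2,v_4], [v_0,v_3,v_4], [v_1,v_2,v_3], [v_1,v_2,v_4], [v_1,v_3,v_4], [v_2,v_3,v_4]
  3-simplices (5): [v_0,v_1,v_2,v_3], [v_0,v_1,v_2,v_4], [v_0,v_1,v_3,v_4], [v_0,v_2,v_3,v_4], [v_1,v_2,v_3,v_4]

Hence C_0 ≅ Z^5, C_1 ≅ Z^10, C_2 ≅ Z^10, C_3 ≅ Z^5.

∂_1: C_1 → C_0 maps an edge to its endpoints' difference, ∂[p,q] = q − p.
The resulting 5×10 matrix has rank 4, and its Smith normal form has invariant factors (1,1,1,1).

∂_2: C_2 → C_1 acts by ∂[p,q,r] = [q,r] − [p,r] + [p,q]. For instance
  ∂[v_0,v_2,v_4] = [v_2,v_4] − [v_0,v_4] + [v_0,v_2],
  ∂[v_0,v_3,v_4] = [v_3,v_4] − [v_0,v_4] + [v_0,v_3].
The 10×10 boundary matrix has rank 6 and Smith normal form diag(1,1,1,1,1,1).

∂_3: C_3 → C_2 sends each 3-simplex σ to the alternating sum Σ_i (−1)^i (σ with its i-th vertex removed). For instance
  ∂[v_0,v_1,v_3,v_4] = [v_1,v_3,v_4] − [v_0,v_3,v_4] + [v_0,v_1,v_4] − [v_0,v_1,v_3],
  ∂[v_0,v_1,v_2,v_3] = [v_1,v_2,v_3] − [v_0,v_2,v_3] + [v_0,v_1,v_3] − [v_0,v_1,v_2].
As a 10×5 matrix over Z this has rank 4, with invariant factors (1,1,1,1).

Computing H_k = (kernel of ∂_k) / (image of ∂_{k+1}):

  H_0: rank C_0 − rank ∂_1 = 5 − 4 = 1, and the invariant factors of ∂_1 are all 1, so H_0 ≅ Z.
  H_1: rank ker ∂_1 − rank ∂_2 = (10 − 4) − 6 = 0, and the invariant factors of ∂_2 are all 1, so H_1 ≅ 0.
  H_2: rank ker ∂_2 − rank ∂_3 = (10 − 6) − 4 = 0, and the invariant factors of ∂_3 are all 1, so H_2 ≅ 0.
  H_3: rank ker ∂_3 − rank ∂_4 = (5 − 4) − 0 = 1, and there is no ∂_4, so H_3 ≅ Z.

Hence the Betti numbers are b_0 = 1, b_1 = 0, b_2 = 0, b_3 = 1.

b_0 = 1, b_1 = 0, b_2 = 0, b_3 = 1.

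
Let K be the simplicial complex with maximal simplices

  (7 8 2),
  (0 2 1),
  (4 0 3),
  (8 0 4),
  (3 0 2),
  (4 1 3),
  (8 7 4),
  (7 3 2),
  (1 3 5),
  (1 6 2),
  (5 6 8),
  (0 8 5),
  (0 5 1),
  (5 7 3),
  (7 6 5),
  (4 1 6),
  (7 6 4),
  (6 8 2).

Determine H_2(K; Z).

Order the vertices as 0 < 1 < 2 < 3 < 4 < 5 < 6 < 7 < 8. Listing each simplex with vertices in this order, K has dimension 2 with simplices:

  0-simplices (9): [0], [1], [2], [3], [4], [5], [6], [7], [8]
  1-simplices (27): (27 of them)
  2-simplices (18): [0,1,2], [0,1,5], [0,2,3], [0,3,4], [0,4,8], [0,5,8], [1,2,6], [1,3,4], [1,3,5], [1,4,6], [2,3,7], [2,6,8], [2,7,8], [3,5,7], [4,6,7], [4,7,8], [5,6,7], [5,6,8]

so the chain groups are C_0 ≅ Z^9, C_1 ≅ Z^27, C_2 ≅ Z^18.

Boundary ∂_1: C_1 → C_0 sends each edge [p,q] (with p < q) to q − p.
The resulting 9×27 matrix has rank 8, and its Smith normal form has invariant factors (1,1,1,1,1,1,1,1).

Boundary ∂_2: C_2 → C_1 acts by ∂[p,q,r] = [q,r] − [p,r] + [p,q]. For instance
  ∂[2,3,7] = [3,7] − [2,7] + [2,3],
  ∂[1,3,5] = [3,5] − [1,5] + [1,3].
This gives a 27×18 integer matrix of rank 18; reducing to Smith normal form yields diagonal entries (1,1,1,1,1,1,1,1,1,1,1,1,1,1,1,1,1,2).

From H_k ≅ ker(∂_k) / im(∂_{k+1}) we obtain:

  H_2: rank ker ∂_2 − rank ∂_3 = (18 − 18) − 0 = 0, and there is no ∂_3, so H_2 ≅ 0.

H_2 ≅ 0.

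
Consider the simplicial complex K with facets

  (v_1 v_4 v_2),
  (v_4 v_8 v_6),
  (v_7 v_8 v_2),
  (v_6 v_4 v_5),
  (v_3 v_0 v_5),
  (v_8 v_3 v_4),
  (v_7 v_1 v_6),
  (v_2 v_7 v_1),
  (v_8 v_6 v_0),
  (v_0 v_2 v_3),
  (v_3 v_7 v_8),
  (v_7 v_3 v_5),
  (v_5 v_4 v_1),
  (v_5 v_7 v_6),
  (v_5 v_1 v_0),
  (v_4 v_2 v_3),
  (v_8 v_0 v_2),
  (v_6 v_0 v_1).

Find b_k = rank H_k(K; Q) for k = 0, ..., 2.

b_0 = 1, b_1 = 1, b_2 = 0.

We work with the vertex ordering v_0 < v_1 < v_2 < v_3 < v_4 < v_5 < v_6 < v_7 < v_8. The simplices of K, each written with vertices in increasing order, are:

  0-simplices (9): [v_0], [v_1], [v_2], [v_3], [v_4], [v_5], [v_6], [v_7], [v_8]
  1-simplices (27): (27 of them)
  2-simplices (18): (18 of them)

Hence C_0 ≅ Z^9, C_1 ≅ Z^27, C_2 ≅ Z^18.

∂_1: C_1 → C_0 is given by ∂[p,q] = [q] − [p]. For instance
  ∂[v_4,v_6] = [v_6] − [v_4].
As a 9×27 matrix over Z this has rank 8, with invariant factors (1,1,1,1,1,1,1,1).

Boundary ∂_2: C_2 → C_1 maps a triangle to the signed sum of its edges. For instance
  ∂[v_0,v_1,v_5] = [v_1,v_5] − [v_0,v_5] + [v_0,v_1],
  ∂[v_4,v_5,v_6] = [v_5,v_6] − [v_4,v_6] + [v_4,v_5].
The 27×18 boundary matrix has rank 18 and Smith normal form diag(1,1,1,1,1,1,1,1,1,1,1,1,1,1,1,1,1,2).

From H_k ≅ ker(∂_k) / im(∂_{k+1}) we obtain:

  H_0: rank C_0 − rank ∂_1 = 9 − 8 = 1, and the invariant factors of ∂_1 are all 1, so H_0 ≅ Z.
  H_1: rank ker ∂_1 − rank ∂_2 = (27 − 8) − 18 = 1, and ∂_2 has invariant factor 2 > 1, so H_1 ≅ Z ⊕ Z/2.
  H_2: rank ker ∂_2 − rank ∂_3 = (18 − 18) − 0 = 0, and there is no ∂_3, so H_2 ≅ 0.

(K is a triangulation of the Klein bottle.)

Hence the Betti numbers are b_0 = 1, b_1 = 1, b_2 = 0.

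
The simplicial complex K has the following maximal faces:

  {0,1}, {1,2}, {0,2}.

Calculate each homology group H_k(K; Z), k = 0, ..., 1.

H_0 = Z,  H_1 = Z.

Order the vertices as 0 < 1 < 2. Listing each simplex with vertices in this order, K has dimension 1 with simplices:

  0-simplices (3): [0], [1], [2]
  1-simplices (3): [0,1], [0,2], [1,2]

Hence C_0 ≅ Z^3, C_1 ≅ Z^3.

∂_1: C_1 → C_0 is given by ∂[p,q] = [q] − [p]. For instance
  ∂[0,1] = [1] − [0].
The resulting 3×3 matrix has rank 2, and its Smith normal form has invariant factors (1,1).

Computing H_k = (kernel of ∂_k) / (image of ∂_{k+1}):

  H_0: rank C_0 − rank ∂_1 = 3 − 2 = 1, and the invariant factors of ∂_1 are all 1, so H_0 = Z.
  H_1: rank ker ∂_1 − rank ∂_2 = (3 − 2) − 0 = 1, and there is no ∂_2, so H_1 = Z.

(K is a triangulation of the circle S^1.)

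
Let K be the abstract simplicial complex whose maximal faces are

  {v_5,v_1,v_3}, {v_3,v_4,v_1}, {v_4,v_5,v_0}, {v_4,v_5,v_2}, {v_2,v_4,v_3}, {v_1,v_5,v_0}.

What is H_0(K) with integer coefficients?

K has 6 vertices, 12 edges, 6 triangles.
rank ∂_0 = 0, rank ∂_1 = 5 ⇒ b_0 = 6 − 0 − 5 = 1; all invariant factors of ∂_1 are 1 so no torsion. So H_0 = Z.

H_0 ≅ Z.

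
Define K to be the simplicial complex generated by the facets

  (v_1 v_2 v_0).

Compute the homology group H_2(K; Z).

Take the total order v_0 < v_1 < v_2 on the vertex set. Then K (dimension 2) consists of the simplices:

  0-simplices (3): [v_0], [v_1], [v_2]
  1-simplices (3): [v_0,v_1], [v_0,v_2], [v_1,v_2]
  2-simplices (1): [v_0,v_1,v_2]

Hence C_0 ≅ Z^3, C_1 ≅ Z^3, C_2 ≅ Z^1.

The boundary map ∂_1: C_1 → C_0 sends each edge [p,q] (with p < q) to q − p. For instance
  ∂[v_0,v_1] = [v_1] − [v_0].
The resulting 3×3 matrix has rank 2, and its Smith normal form has invariant factors (1,1).

Boundary ∂_2: C_2 → C_1 sends each 2-simplex [p,q,r] to [q,r] − [p,r] + [p,q]. For instance
  ∂[v_0,v_1,v_2] = [v_1,v_2] − [v_0,v_2] + [v_0,v_1].
This gives a 3×1 integer matrix of rank 1; reducing to Smith normal form yields diagonal entries (1).

Computing H_k = (kernel of ∂_k) / (image of ∂_{k+1}):

  H_2: rank ker ∂_2 − rank ∂_3 = (1 − 1) − 0 = 0, and there is no ∂_3, so H_2 = 0.

H_2 ≅ 0.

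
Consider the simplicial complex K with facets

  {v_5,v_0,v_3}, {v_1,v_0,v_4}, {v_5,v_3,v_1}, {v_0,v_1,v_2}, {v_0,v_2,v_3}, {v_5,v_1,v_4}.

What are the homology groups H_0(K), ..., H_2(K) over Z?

H_0 ≅ Z,  H_1 ≅ Z,  H_2 = 0.

Order the vertices as v_0 < v_1 < v_2 < v_3 < v_4 < v_5. Listing each simplex with vertices in this order, K has dimension 2 with simplices:

  0-simplices (6): [v_0], [v_1], [v_2], [v_3], [v_4], [v_5]
  1-simplices (12): [v_0,v_1], [v_0,v_2], [v_0,v_3], [v_0,v_4], [v_0,v_5], [v_1,v_2], [v_1,v_3], [v_1,v_4], [v_1,v_5], [v_2,v_3], [v_3,v_5], [v_4,v_5]
  2-simplices (6): [v_0,v_1,v_2], [v_0,v_1,v_4], [v_0,v_2,v_3], [v_0,v_3,v_5], [v_1,v_3,v_5], [v_1,v_4,v_5]

so the chain groups are C_0 ≅ Z^6, C_1 ≅ Z^12, C_2 ≅ Z^6.

Boundary ∂_1: C_1 → C_0 maps an edge to its endpoints' difference, ∂[p,q] = q − p. For instance
  ∂[v_2,v_3] = [v_3] − [v_2].
This gives a 6×12 integer matrix of rank 5; reducing to Smith normal form yields diagonal entries (1,1,1,1,1).

Boundary ∂_2: C_2 → C_1 sends each 2-simplex [p,q,r] to [q,r] − [p,r] + [p,q]. For instance
  ∂[v_1,v_3,v_5] = [v_3,v_5] − [v_1,v_5] + [v_1,v_3],
  ∂[v_0,v_3,v_5] = [v_3,v_5] − [v_0,v_5] + [v_0,v_3].
As a 12×6 matrix over Z this has rank 6, with invariant factors (1,1,1,1,1,1).

Now H_k = ker ∂_k / im ∂_{k+1}, so:

  H_0: rank C_0 − rank ∂_1 = 6 − 5 = 1, and the invariant factors of ∂_1 are all 1, so H_0 ≅ Z.
  H_1: rank ker ∂_1 − rank ∂_2 = (12 − 5) − 6 = 1, and the invariant factors of ∂_2 are all 1, so H_1 ≅ Z.
  H_2: rank ker ∂_2 − rank ∂_3 = (6 − 6) − 0 = 0, and there is no ∂_3, so H_2 ≅ 0.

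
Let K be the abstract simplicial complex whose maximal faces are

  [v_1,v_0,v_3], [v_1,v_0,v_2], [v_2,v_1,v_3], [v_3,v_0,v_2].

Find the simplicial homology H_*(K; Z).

Order the vertices as v_0 < v_1 < v_2 < v_3. Listing each simplex with vertices in this order, K has dimension 2 with simplices:

  0-simplices (4): [v_0], [v_1], [v_2], [v_3]
  1-simplices (6): [v_0,v_1], [v_0,v_2], [v_0,v_3], [v_1,v_2], [v_1,v_3], [v_2,v_3]
  2-simplices (4): [v_0,v_1,v_2], [v_0,v_1,v_3], [v_0,v_2,v_3], [v_1,v_2,v_3]

Hence C_0 ≅ Z^4, C_1 ≅ Z^6, C_2 ≅ Z^4.

Boundary ∂_1: C_1 → C_0 maps an edge to its endpoints' difference, ∂[p,q] = q − p.
The resulting 4×6 matrix has rank 3, and its Smith normal form has invariant factors (1,1,1).

The boundary map ∂_2: C_2 → C_1 sends each 2-simplex [p,q,r] to [q,r] − [p,r] + [p,q]. For instance
  ∂[v_0,v_2,v_3] = [v_2,v_3] − [v_0,v_3] + [v_0,v_2],
  ∂[v_0,v_1,v_2] = [v_1,v_2] − [v_0,v_2] + [v_0,v_1].
The resulting 6×4 matrix has rank 3, and its Smith normal form has invariant factors (1,1,1).

Now H_k = ker ∂_k / im ∂_{k+1}, so:

  H_0: rank C_0 − rank ∂_1 = 4 − 3 = 1, and the invariant factors of ∂_1 are all 1, so H_0 ≅ Z.
  H_1: rank ker ∂_1 − rank ∂_2 = (6 − 3) − 3 = 0, and the invariant factors of ∂_2 are all 1, so H_1 ≅ 0.
  H_2: rank ker ∂_2 − rank ∂_3 = (4 − 3) − 0 = 1, and there is no ∂_3, so H_2 ≅ Z.

As a check, the Euler characteristic is 4 − 6 + 4 = 2, which agrees with 1 − 0 + 1 = 2.

H_0 = Z,  H_1 = 0,  H_2 = Z.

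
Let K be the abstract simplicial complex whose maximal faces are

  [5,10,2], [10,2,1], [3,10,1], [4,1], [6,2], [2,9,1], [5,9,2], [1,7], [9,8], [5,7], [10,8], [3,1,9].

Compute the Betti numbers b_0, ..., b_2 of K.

b_0 = 1, b_1 = 2, b_2 = 0.

Take the total order 1 < 2 < 3 < 4 < 5 < 6 < 7 < 8 < 9 < 10 on the vertex set. Then K (dimension 2) consists of the simplices:

  0-simplices (10): [1], [2], [3], [4], [5], [6], [7], [8], [9], [10]
  1-simplices (17): [1,2], [1,3], [1,4], [1,7], [1,9], [1,10], [2,5], [2,6], [2,9], [2,10], [3,9], [3,10], [5,7], [5,9], [5,10], [8,9], [8,10]
  2-simplices (6): [1,2,9], [1,2,10], [1,3,9], [1,3,10], [2,5,9], [2,5,10]

Hence C_0 ≅ Z^10, C_1 ≅ Z^17, C_2 ≅ Z^6.

The boundary map ∂_1: C_1 → C_0 is given by ∂[p,q] = [q] − [p]. For instance
  ∂[5,7] = [7] − [5].
This gives a 10×17 integer matrix of rank 9; reducing to Smith normal form yields diagonal entries (1,1,1,1,1,1,1,1,1).

The boundary map ∂_2: C_2 → C_1 maps a triangle to the signed sum of its edges. For instance
  ∂[1,2,9] = [2,9] − [1,9] + [1,2],
  ∂[1,3,10] = [3,10] − [1,10] + [1,3].
As a 17×6 matrix over Z this has rank 6, with invariant factors (1,1,1,1,1,1).

Reading off H_k = ker ∂_k / im ∂_{k+1}:

  H_0: rank C_0 − rank ∂_1 = 10 − 9 = 1, and the invariant factors of ∂_1 are all 1, so H_0 ≅ Z.
  H_1: rank ker ∂_1 − rank ∂_2 = (17 − 9) − 6 = 2, and the invariant factors of ∂_2 are all 1, so H_1 ≅ Z^2.
  H_2: rank ker ∂_2 − rank ∂_3 = (6 − 6) − 0 = 0, and there is no ∂_3, so H_2 ≅ 0.

As a check, the Euler characteristic is 10 − 17 + 6 = -1, which agrees with 1 − 2 + 0 = -1.

Hence the Betti numbers are b_0 = 1, b_1 = 2, b_2 = 0.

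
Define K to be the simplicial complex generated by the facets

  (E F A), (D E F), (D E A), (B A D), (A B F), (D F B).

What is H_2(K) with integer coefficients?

Order the vertices as A < B < D < E < F. Listing each simplex with vertices in this order, K has dimension 2 with simplices:

  0-simplices (5): A, B, D, E, F
  1-simplices (9): AB, AD, AE, AF, BD, BF, DE, DF, EF
  2-simplices (6): ABD, ABF, ADE, AEF, BDF, DEF

so the chain groups are C_0 ≅ Z^5, C_1 ≅ Z^9, C_2 ≅ Z^6.

Boundary ∂_1: C_1 → C_0 maps an edge to its endpoints' difference, ∂[p,q] = q − p.
The 5×9 boundary matrix has rank 4 and Smith normal form diag(1,1,1,1).

Boundary ∂_2: C_2 → C_1 acts by ∂[p,q,r] = [q,r] − [p,r] + [p,q]. For instance
  ∂BDF = DF − BF + BD,
  ∂ABF = BF − AF + AB.
This gives a 9×6 integer matrix of rank 5; reducing to Smith normal form yields diagonal entries (1,1,1,1,1).

From H_k ≅ ker(∂_k) / im(∂_{k+1}) we obtain:

  H_2: rank ker ∂_2 − rank ∂_3 = (6 − 5) − 0 = 1, and there is no ∂_3, so H_2 = Z.

(K is a triangulation of the 2-sphere S^2.)

H_2 ≅ Z.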